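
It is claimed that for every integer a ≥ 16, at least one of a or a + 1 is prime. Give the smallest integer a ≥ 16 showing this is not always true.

a = 20

A counterexample is any integer a ≥ 16 such that a, a + 1 are both composite; we check each in order.
a = 16: 17 is prime.
a = 17: 17 is prime.
a = 18: 19 is prime.
a = 19: 19 is prime.
a = 20: 20 = 2 × 10; 21 = 3 × 7 — both composite.
So a = 20 is the smallest counterexample.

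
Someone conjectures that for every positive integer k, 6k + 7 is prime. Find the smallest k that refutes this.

Check each positive integer k in order until 6k + 7 is not prime.
For k = 1, 2 the conclusion holds.
k = 3: 6k + 7 = 25 = 5 × 5, composite.

k = 3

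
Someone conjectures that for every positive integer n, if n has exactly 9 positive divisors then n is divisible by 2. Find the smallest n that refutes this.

n = 225

We need the least positive integer n for which n has exactly 9 positive divisors but n is not divisible by 2.
For n = 36, 100, 196 the conclusion holds.
n = 225: τ(225) = 9; 225 mod 2 = 1.
Hence n = 225 is a counterexample.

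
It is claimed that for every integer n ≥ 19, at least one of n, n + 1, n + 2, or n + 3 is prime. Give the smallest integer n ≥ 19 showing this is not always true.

The first 5 eligible values, up to n = 23, all satisfy the conclusion.
n = 24: 24 = 2 × 12; 25 = 5 × 5; 26 = 2 × 13; 27 = 3 × 9 — all composite.

n = 24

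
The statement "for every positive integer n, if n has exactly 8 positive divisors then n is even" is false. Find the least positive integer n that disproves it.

We need the least positive integer n for which n has exactly 8 positive divisors but n is odd.
The first 12 eligible values, up to n = 104, all satisfy the conclusion.
n = 105: divisors of 105: 1, 3, 5, 7, 15, 21, 35, 105; 105 is odd.
Thus n = 105 disproves the claim, and no smaller n works.

n = 105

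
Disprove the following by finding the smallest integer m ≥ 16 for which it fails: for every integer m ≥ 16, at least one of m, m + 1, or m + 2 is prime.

m = 16: 17 is prime.
m = 17: 17 is prime.
m = 18: 19 is prime.
m = 19: 19 is prime.
m = 20: 20 = 2 × 10; 21 = 3 × 7; 22 = 2 × 11 — all composite.
Hence m = 20 is a counterexample.

m = 20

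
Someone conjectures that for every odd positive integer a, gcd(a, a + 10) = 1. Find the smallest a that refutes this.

a = 5

Check each odd positive integer a in order until gcd(a, a + 10) > 1.
a = 1: gcd(1, 11) = 1.
a = 3: gcd(3, 13) = 1.
a = 5: gcd(5, 15) = 5.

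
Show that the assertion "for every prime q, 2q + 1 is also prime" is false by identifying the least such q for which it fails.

Check each prime q in order until 2q + 1 is not prime.
q = 2: 2q + 1 = 5, prime.
q = 3: 2q + 1 = 7, prime.
q = 5: 2q + 1 = 11, prime.
q = 7: 2q + 1 = 15 = 3 × 5, not prime.
Thus q = 7 disproves the claim, and no smaller q works.

q = 7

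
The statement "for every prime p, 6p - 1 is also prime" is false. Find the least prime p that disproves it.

p = 11

We need the least prime p for which 6p - 1 is not prime.
p = 2: 6p - 1 = 11, prime.
p = 3: 6p - 1 = 17, prime.
p = 5: 6p - 1 = 29, prime.
p = 7: 6p - 1 = 41, prime.
p = 11: 6p - 1 = 65 = 5 × 13, not prime.
Thus p = 11 disproves the claim, and no smaller p works.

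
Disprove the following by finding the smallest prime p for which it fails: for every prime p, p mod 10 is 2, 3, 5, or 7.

For p = 2, 3, 5, 7 the conclusion holds.
p = 11: 11 mod 10 = 1 — not in {2, 3, 5, 7}.
So p = 11 is the smallest counterexample.

p = 11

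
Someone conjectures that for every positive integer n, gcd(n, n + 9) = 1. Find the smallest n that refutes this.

Check each positive integer n in order until gcd(n, n + 9) > 1.
n = 1: gcd(1, 10) = 1.
n = 2: gcd(2, 11) = 1.
n = 3: gcd(3, 12) = 3.
Hence n = 3 is a counterexample.

n = 3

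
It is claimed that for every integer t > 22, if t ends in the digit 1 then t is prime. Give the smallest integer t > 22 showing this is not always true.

t = 51

We need the least integer t > 22 for which t ends in the digit 1 but t is not prime.
For t = 31, 41 the conclusion holds.
t = 51: 51 ends in 1; 51 = 3 × 17, composite.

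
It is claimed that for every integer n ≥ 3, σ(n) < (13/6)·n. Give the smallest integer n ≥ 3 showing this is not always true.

n = 12

Check each integer n ≥ 3 in order until the claim fails.
The first 9 eligible values, up to n = 11, all satisfy the conclusion.
n = 12: σ(12) = 28; 28 ≥ 26.
Thus n = 12 disproves the claim, and no smaller n works.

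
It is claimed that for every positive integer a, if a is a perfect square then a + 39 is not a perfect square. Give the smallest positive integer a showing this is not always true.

a = 25

A counterexample is any positive integer a such that a is a perfect square but a + 39 is a perfect square; we check each in order.
The first 4 eligible values, up to a = 16, all satisfy the conclusion.
a = 25: 25 = 5² and 25 + 39 = 64 = 8².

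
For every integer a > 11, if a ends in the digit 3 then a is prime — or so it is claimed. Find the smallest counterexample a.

A counterexample is any integer a > 11 such that a ends in the digit 3 but a is not prime; we check each in order.
For a = 13, 23 the conclusion holds.
a = 33: 33 ends in 3; 33 = 3 × 11, composite.

a = 33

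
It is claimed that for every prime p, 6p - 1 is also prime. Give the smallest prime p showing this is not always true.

p = 11

Check each prime p in order until 6p - 1 is not prime.
p = 2: 6p - 1 = 11, prime.
p = 3: 6p - 1 = 17, prime.
p = 5: 6p - 1 = 29, prime.
p = 7: 6p - 1 = 41, prime.
p = 11: 6p - 1 = 65 = 5 × 13, not prime.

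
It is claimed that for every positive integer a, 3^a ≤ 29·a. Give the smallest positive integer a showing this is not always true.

A counterexample is any positive integer a such that 3^a > 29·a; we check each in order.
a = 1: 3^a = 3 and 29·a = 29, so 3 ≤ 29.
a = 2: 3^a = 9 and 29·a = 58, so 9 ≤ 58.
a = 3: 3^a = 27 and 29·a = 87, so 27 ≤ 87.
a = 4: 3^a = 81 and 29·a = 116, so 81 ≤ 116.
a = 5: 3^a = 243 and 29·a = 145, so 243 > 145.

a = 5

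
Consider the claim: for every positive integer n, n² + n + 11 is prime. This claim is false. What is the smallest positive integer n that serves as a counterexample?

n = 10

We need the least positive integer n for which n² + n + 11 is not prime.
For n = 1, 2, 3, 4, 5, 6, 7, 8, 9 the conclusion holds.
n = 10: n² + n + 11 = 121 = 11 × 11, composite.
Hence n = 10 is a counterexample.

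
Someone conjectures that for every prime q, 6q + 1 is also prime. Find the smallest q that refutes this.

q = 19

Check each prime q in order until 6q + 1 is not prime.
q = 2: 6q + 1 = 13, prime.
q = 3: 6q + 1 = 19, prime.
q = 5: 6q + 1 = 31, prime.
q = 7: 6q + 1 = 43, prime.
q = 11: 6q + 1 = 67, prime.
q = 13: 6q + 1 = 79, prime.
q = 17: 6q + 1 = 103, prime.
q = 19: 6q + 1 = 115 = 5 × 23, not prime.
Thus q = 19 disproves the claim, and no smaller q works.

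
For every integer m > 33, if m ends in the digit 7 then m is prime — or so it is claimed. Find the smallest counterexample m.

We need the least integer m > 33 for which m ends in the digit 7 but m is not prime.
m = 37: 37 ends in 7 and is prime.
m = 47: 47 ends in 7 and is prime.
m = 57: 57 ends in 7; 57 = 3 × 19, composite.
Thus m = 57 disproves the claim, and no smaller m works.

m = 57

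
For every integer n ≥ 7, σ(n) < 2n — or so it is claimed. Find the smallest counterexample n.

n = 12

For n = 7, 8, 9, 10, 11 the conclusion holds.
n = 12: σ(12) = 28; 28 ≥ 24.
So n = 12 is the smallest counterexample.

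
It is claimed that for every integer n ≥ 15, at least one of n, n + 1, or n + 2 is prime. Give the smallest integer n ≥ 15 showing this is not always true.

n = 20

Check each integer n ≥ 15 in order until n, n + 1, n + 2 are all composite.
n = 15: 17 is prime.
n = 16: 17 is prime.
n = 17: 17 is prime.
n = 18: 19 is prime.
n = 19: 19 is prime.
n = 20: 20 = 2 × 10; 21 = 3 × 7; 22 = 2 × 11 — all composite.
So n = 20 is the smallest counterexample.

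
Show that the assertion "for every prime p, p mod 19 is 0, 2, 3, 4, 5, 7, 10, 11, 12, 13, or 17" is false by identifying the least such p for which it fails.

p = 37

We need the least prime p for which the claim fails.
For p = 2, 3, 5, 7, …, 23, 29, 31 the conclusion holds.
p = 37: 37 mod 19 = 18 — not in {0, 2, 3, 4, 5, 7, 10, 11, 12, 13, 17}.
So p = 37 is the smallest counterexample.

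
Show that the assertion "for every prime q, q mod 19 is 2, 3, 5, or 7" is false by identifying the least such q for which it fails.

We need the least prime q for which the claim fails.
The first 4 eligible values, up to q = 7, all satisfy the conclusion.
q = 11: 11 mod 19 = 11 — not in {2, 3, 5, 7}.

q = 11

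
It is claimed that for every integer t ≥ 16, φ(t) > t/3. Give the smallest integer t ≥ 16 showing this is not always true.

t = 16: φ(16) = 8 and 16/3 = 16/3, so φ(16) > 16/3.
t = 17: φ(17) = 16 and 17/3 = 17/3, so φ(17) > 17/3.
t = 18: φ(18) = 6 and 18/3 = 6, so φ(18) ≤ 18/3.

t = 18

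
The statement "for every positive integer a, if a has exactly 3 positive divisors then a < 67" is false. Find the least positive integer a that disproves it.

For a = 4, 9, 25, 49 the conclusion holds.
a = 121: τ(121) = 3; 121 ≥ 67.
Thus a = 121 disproves the claim, and no smaller a works.

a = 121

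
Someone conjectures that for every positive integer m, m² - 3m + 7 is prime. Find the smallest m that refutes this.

m = 6

We need the least positive integer m for which m² - 3m + 7 is not prime.
The first 5 eligible values, up to m = 5, all satisfy the conclusion.
m = 6: m² - 3m + 7 = 25 = 5 × 5, composite.
Hence m = 6 is a counterexample.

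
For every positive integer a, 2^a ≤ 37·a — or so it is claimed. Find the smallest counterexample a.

We need the least positive integer a for which 2^a > 37·a.
For a = 1, 2, 3, 4, 5, 6, 7, 8 the conclusion holds.
a = 9: 2^a = 512 and 37·a = 333, so 512 > 333.
Thus a = 9 disproves the claim, and no smaller a works.

a = 9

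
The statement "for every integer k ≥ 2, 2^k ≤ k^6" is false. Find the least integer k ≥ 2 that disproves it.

For k = 2, 3, 4, 5, …, 27, 28, 29 the conclusion holds.
k = 30: 2^k = 1073741824 and k^6 = 729000000, so 1073741824 > 729000000.
Thus k = 30 disproves the claim, and no smaller k works.

k = 30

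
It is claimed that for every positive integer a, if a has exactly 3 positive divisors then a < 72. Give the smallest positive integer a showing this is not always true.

a = 121

For a = 4, 9, 25, 49 the conclusion holds.
a = 121: τ(121) = 3; 121 ≥ 72.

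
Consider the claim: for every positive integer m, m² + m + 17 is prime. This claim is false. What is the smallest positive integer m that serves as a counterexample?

A counterexample is any positive integer m such that m² + m + 17 is not prime; we check each in order.
For m = 1, 2, 3, 4, …, 13, 14, 15 the conclusion holds.
m = 16: m² + m + 17 = 289 = 17 × 17, composite.

m = 16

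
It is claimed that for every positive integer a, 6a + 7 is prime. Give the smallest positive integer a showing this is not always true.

a = 3

A counterexample is any positive integer a such that 6a + 7 is not prime; we check each in order.
For a = 1, 2 the conclusion holds.
a = 3: 6a + 7 = 25 = 5 × 5, composite.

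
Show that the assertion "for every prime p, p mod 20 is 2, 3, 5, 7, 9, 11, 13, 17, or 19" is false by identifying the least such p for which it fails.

The first 12 eligible values, up to p = 37, all satisfy the conclusion.
p = 41: 41 mod 20 = 1 — not in {2, 3, 5, 7, 9, 11, 13, 17, 19}.

p = 41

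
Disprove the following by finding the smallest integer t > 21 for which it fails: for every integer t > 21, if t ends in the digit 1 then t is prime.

We need the least integer t > 21 for which t ends in the digit 1 but t is not prime.
t = 31: 31 ends in 1 and is prime.
t = 41: 41 ends in 1 and is prime.
t = 51: 51 ends in 1; 51 = 3 × 17, composite.
So t = 51 is the smallest counterexample.

t = 51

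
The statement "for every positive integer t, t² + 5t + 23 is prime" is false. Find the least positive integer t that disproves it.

We need the least positive integer t for which t² + 5t + 23 is not prime.
The first 13 eligible values, up to t = 13, all satisfy the conclusion.
t = 14: t² + 5t + 23 = 289 = 17 × 17, composite.
Hence t = 14 is a counterexample.

t = 14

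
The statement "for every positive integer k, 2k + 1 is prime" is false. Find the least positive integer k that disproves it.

k = 4

We need the least positive integer k for which 2k + 1 is not prime.
For k = 1, 2, 3 the conclusion holds.
k = 4: 2k + 1 = 9 = 3 × 3, composite.
Hence k = 4 is a counterexample.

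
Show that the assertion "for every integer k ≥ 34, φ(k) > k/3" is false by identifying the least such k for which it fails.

A counterexample is any integer k ≥ 34 such that the claim fails; we check each in order.
k = 34: φ(34) = 16 and 34/3 = 34/3, so φ(34) > 34/3.
k = 35: φ(35) = 24 and 35/3 = 35/3, so φ(35) > 35/3.
k = 36: φ(36) = 12 and 36/3 = 12, so φ(36) ≤ 36/3.
So k = 36 is the smallest counterexample.

k = 36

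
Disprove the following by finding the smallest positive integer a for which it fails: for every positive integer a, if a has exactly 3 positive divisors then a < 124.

a = 169

We need the least positive integer a for which a has exactly 3 positive divisors but the claim fails.
For a = 4, 9, 25, 49, 121 the conclusion holds.
a = 169: τ(169) = 3; 169 ≥ 124.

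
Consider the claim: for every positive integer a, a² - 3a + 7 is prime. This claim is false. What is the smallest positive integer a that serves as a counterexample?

a = 6

The first 5 eligible values, up to a = 5, all satisfy the conclusion.
a = 6: a² - 3a + 7 = 25 = 5 × 5, composite.
So a = 6 is the smallest counterexample.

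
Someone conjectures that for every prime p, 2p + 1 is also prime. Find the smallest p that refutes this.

p = 7

Check each prime p in order until 2p + 1 is not prime.
For p = 2, 3, 5 the conclusion holds.
p = 7: 2p + 1 = 15 = 3 × 5, not prime.
Thus p = 7 disproves the claim, and no smaller p works.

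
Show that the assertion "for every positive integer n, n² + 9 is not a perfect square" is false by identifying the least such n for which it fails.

A counterexample is any positive integer n such that n² + 9 is a perfect square; we check each in order.
For n = 1, 2, 3 the conclusion holds.
n = 4: 4² + 9 = 25 = 5², a perfect square.
So n = 4 is the smallest counterexample.

n = 4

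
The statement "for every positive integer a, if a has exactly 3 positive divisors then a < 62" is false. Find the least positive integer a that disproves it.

a = 121

A counterexample is any positive integer a such that a has exactly 3 positive divisors but the claim fails; we check each in order.
a = 4: τ(4) = 3; 4 < 62.
a = 9: τ(9) = 3; 9 < 62.
a = 25: τ(25) = 3; 25 < 62.
a = 49: τ(49) = 3; 49 < 62.
a = 121: τ(121) = 3; 121 ≥ 62.
Thus a = 121 disproves the claim, and no smaller a works.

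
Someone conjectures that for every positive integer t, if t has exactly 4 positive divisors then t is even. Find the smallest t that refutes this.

t = 15

t = 6: divisors of 6: 1, 2, 3, 6; 6 is even.
t = 8: divisors of 8: 1, 2, 4, 8; 8 is even.
t = 10: divisors of 10: 1, 2, 5, 10; 10 is even.
t = 14: divisors of 14: 1, 2, 7, 14; 14 is even.
t = 15: divisors of 15: 1, 3, 5, 15; 15 is odd.
Thus t = 15 disproves the claim, and no smaller t works.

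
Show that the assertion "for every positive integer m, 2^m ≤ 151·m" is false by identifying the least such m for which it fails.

m = 11

A counterexample is any positive integer m such that 2^m > 151·m; we check each in order.
For m = 1, 2, 3, 4, 5, 6, 7, 8, 9, 10 the conclusion holds.
m = 11: 2^m = 2048 and 151·m = 1661, so 2048 > 1661.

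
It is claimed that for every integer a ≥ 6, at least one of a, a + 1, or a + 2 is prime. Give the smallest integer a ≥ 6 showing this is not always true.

We need the least integer a ≥ 6 for which a, a + 1, a + 2 are all composite.
a = 6: 7 is prime.
a = 7: 7 is prime.
a = 8: 8 = 2 × 4; 9 = 3 × 3; 10 = 2 × 5 — all composite.
So a = 8 is the smallest counterexample.

a = 8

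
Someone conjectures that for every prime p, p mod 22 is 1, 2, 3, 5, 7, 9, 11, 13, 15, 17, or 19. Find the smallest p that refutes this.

Check each prime p in order until the claim fails.
For p = 2, 3, 5, 7, …, 31, 37, 41 the conclusion holds.
p = 43: 43 mod 22 = 21 — not in {1, 2, 3, 5, 7, 9, 11, 13, 15, 17, 19}.
So p = 43 is the smallest counterexample.

p = 43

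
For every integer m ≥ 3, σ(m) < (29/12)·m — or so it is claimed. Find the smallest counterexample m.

m = 24

A counterexample is any integer m ≥ 3 such that the claim fails; we check each in order.
For m = 3, 4, 5, 6, …, 21, 22, 23 the conclusion holds.
m = 24: σ(24) = 60; 60 ≥ 58.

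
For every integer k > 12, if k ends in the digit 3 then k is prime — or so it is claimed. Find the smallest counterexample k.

k = 13: 13 ends in 3 and is prime.
k = 23: 23 ends in 3 and is prime.
k = 33: 33 ends in 3; 33 = 3 × 11, composite.
Hence k = 33 is a counterexample.

k = 33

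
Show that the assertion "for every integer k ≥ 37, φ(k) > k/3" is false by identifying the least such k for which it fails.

Check each integer k ≥ 37 in order until the claim fails.
The first 5 eligible values, up to k = 41, all satisfy the conclusion.
k = 42: φ(42) = 12 and 42/3 = 14, so φ(42) ≤ 42/3.

k = 42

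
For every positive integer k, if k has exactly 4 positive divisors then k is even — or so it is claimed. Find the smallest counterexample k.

k = 15

k = 6: divisors of 6: 1, 2, 3, 6; 6 is even.
k = 8: divisors of 8: 1, 2, 4, 8; 8 is even.
k = 10: divisors of 10: 1, 2, 5, 10; 10 is even.
k = 14: divisors of 14: 1, 2, 7, 14; 14 is even.
k = 15: divisors of 15: 1, 3, 5, 15; 15 is odd.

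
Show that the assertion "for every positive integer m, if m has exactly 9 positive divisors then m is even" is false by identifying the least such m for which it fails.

We need the least positive integer m for which m has exactly 9 positive divisors but m is odd.
For m = 36, 100, 196 the conclusion holds.
m = 225: divisors of 225: 9 divisors; 225 is odd.
Hence m = 225 is a counterexample.

m = 225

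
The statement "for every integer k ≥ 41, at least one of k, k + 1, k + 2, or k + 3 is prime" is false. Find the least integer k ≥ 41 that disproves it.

k = 48

For k = 41, 42, 43, 44, 45, 46, 47 the conclusion holds.
k = 48: 48 = 2 × 24; 49 = 7 × 7; 50 = 2 × 25; 51 = 3 × 17 — all composite.
Hence k = 48 is a counterexample.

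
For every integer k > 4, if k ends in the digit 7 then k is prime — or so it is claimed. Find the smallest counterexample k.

k = 27

We need the least integer k > 4 for which k ends in the digit 7 but k is not prime.
k = 7: 7 ends in 7 and is prime.
k = 17: 17 ends in 7 and is prime.
k = 27: 27 ends in 7; 27 = 3 × 9, composite.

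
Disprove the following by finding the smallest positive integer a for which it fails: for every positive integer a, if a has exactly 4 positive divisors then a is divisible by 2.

a = 15

For a = 6, 8, 10, 14 the conclusion holds.
a = 15: τ(15) = 4; 15 mod 2 = 1.
Hence a = 15 is a counterexample.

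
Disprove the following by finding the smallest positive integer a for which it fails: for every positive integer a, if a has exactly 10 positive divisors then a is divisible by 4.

For a = 48, 80, 112 the conclusion holds.
a = 162: τ(162) = 10; 162 mod 4 = 2.
So a = 162 is the smallest counterexample.

a = 162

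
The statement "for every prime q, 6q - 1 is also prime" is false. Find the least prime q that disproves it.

For q = 2, 3, 5, 7 the conclusion holds.
q = 11: 6q - 1 = 65 = 5 × 13, not prime.

q = 11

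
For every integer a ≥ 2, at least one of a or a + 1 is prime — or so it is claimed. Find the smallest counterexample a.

The first 6 eligible values, up to a = 7, all satisfy the conclusion.
a = 8: 8 = 2 × 4; 9 = 3 × 3 — both composite.
Thus a = 8 disproves the claim, and no smaller a works.

a = 8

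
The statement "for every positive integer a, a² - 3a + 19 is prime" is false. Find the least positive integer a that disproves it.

A counterexample is any positive integer a such that a² - 3a + 19 is not prime; we check each in order.
For a = 1, 2, 3, 4, …, 15, 16, 17 the conclusion holds.
a = 18: a² - 3a + 19 = 289 = 17 × 17, composite.
So a = 18 is the smallest counterexample.

a = 18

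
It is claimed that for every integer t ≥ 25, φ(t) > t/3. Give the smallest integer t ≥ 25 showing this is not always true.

t = 30

We need the least integer t ≥ 25 for which the claim fails.
The first 5 eligible values, up to t = 29, all satisfy the conclusion.
t = 30: φ(30) = 8 and 30/3 = 10, so φ(30) ≤ 30/3.
Thus t = 30 disproves the claim, and no smaller t works.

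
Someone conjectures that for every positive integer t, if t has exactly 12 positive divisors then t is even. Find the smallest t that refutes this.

t = 315

A counterexample is any positive integer t such that t has exactly 12 positive divisors but t is odd; we check each in order.
For t = 60, 72, 84, 90, …, 294, 306, 308 the conclusion holds.
t = 315: divisors of 315: 12 divisors; 315 is odd.
Hence t = 315 is a counterexample.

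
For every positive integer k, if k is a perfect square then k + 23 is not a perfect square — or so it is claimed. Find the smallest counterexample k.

For k = 1, 4, 9, 16, 25, 36, 49, 64, 81, 100 the conclusion holds.
k = 121: 121 = 11² and 121 + 23 = 144 = 12².
So k = 121 is the smallest counterexample.

k = 121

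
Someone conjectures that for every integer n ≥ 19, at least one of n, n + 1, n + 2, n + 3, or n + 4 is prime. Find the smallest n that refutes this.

n = 24

We need the least integer n ≥ 19 for which n, n + 1, n + 2, n + 3, n + 4 are all composite.
n = 19: 19 is prime.
n = 20: 23 is prime.
n = 21: 23 is prime.
n = 22: 23 is prime.
n = 23: 23 is prime.
n = 24: 24 = 2 × 12; 25 = 5 × 5; 26 = 2 × 13; 27 = 3 × 9; 28 = 2 × 14 — all composite.
So n = 24 is the smallest counterexample.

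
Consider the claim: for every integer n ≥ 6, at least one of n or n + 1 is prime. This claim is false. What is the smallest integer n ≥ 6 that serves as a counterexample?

n = 6: 7 is prime.
n = 7: 7 is prime.
n = 8: 8 = 2 × 4; 9 = 3 × 3 — both composite.

n = 8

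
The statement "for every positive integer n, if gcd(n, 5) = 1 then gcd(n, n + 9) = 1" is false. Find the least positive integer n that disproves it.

n = 3

We need the least positive integer n for which gcd(n, 5) = 1 but gcd(n, n + 9) > 1.
n = 1: gcd(1, 10) = 1.
n = 2: gcd(2, 11) = 1.
n = 3: gcd(3, 12) = 3.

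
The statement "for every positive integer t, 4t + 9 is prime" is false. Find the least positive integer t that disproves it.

t = 3

For t = 1, 2 the conclusion holds.
t = 3: 4t + 9 = 21 = 3 × 7, composite.
Thus t = 3 disproves the claim, and no smaller t works.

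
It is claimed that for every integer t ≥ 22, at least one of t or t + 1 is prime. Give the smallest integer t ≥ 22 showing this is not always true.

A counterexample is any integer t ≥ 22 such that t, t + 1 are both composite; we check each in order.
t = 22: 23 is prime.
t = 23: 23 is prime.
t = 24: 24 = 2 × 12; 25 = 5 × 5 — both composite.
So t = 24 is the smallest counterexample.

t = 24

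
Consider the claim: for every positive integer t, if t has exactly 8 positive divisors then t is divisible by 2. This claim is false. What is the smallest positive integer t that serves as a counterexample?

t = 105

A counterexample is any positive integer t such that t has exactly 8 positive divisors but t is not divisible by 2; we check each in order.
For t = 24, 30, 40, 42, …, 88, 102, 104 the conclusion holds.
t = 105: τ(105) = 8; 105 mod 2 = 1.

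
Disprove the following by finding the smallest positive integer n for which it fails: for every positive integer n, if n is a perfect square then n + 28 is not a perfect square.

A counterexample is any positive integer n such that n is a perfect square but n + 28 is a perfect square; we check each in order.
For n = 1, 4, 9, 16, 25 the conclusion holds.
n = 36: 36 = 6² and 36 + 28 = 64 = 8².
Hence n = 36 is a counterexample.

n = 36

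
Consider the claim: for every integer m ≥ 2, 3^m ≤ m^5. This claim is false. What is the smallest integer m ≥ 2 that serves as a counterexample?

We need the least integer m ≥ 2 for which 3^m > m^5.
For m = 2, 3, 4, 5, 6, 7, 8, 9, 10 the conclusion holds.
m = 11: 3^m = 177147 and m^5 = 161051, so 177147 > 161051.
Hence m = 11 is a counterexample.

m = 11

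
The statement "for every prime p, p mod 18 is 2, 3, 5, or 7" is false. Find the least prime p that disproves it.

p = 11

A counterexample is any prime p such that the claim fails; we check each in order.
For p = 2, 3, 5, 7 the conclusion holds.
p = 11: 11 mod 18 = 11 — not in {2, 3, 5, 7}.
Hence p = 11 is a counterexample.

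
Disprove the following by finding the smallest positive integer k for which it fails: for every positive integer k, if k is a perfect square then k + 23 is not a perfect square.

k = 121

Check each positive integer k in order until k is a perfect square but k + 23 is a perfect square.
For k = 1, 4, 9, 16, 25, 36, 49, 64, 81, 100 the conclusion holds.
k = 121: 121 = 11² and 121 + 23 = 144 = 12².
So k = 121 is the smallest counterexample.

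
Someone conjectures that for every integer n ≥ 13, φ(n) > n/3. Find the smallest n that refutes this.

We need the least integer n ≥ 13 for which the claim fails.
For n = 13, 14, 15, 16, 17 the conclusion holds.
n = 18: φ(18) = 6 and 18/3 = 6, so φ(18) ≤ 18/3.

n = 18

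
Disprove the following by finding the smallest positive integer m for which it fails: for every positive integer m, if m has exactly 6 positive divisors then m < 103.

Check each positive integer m in order until m has exactly 6 positive divisors but the claim fails.
For m = 12, 18, 20, 28, …, 92, 98, 99 the conclusion holds.
m = 116: τ(116) = 6; 116 ≥ 103.
So m = 116 is the smallest counterexample.

m = 116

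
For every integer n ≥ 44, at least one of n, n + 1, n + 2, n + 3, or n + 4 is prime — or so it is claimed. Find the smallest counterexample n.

n = 48

n = 44: 47 is prime.
n = 45: 47 is prime.
n = 46: 47 is prime.
n = 47: 47 is prime.
n = 48: 48 = 2 × 24; 49 = 7 × 7; 50 = 2 × 25; 51 = 3 × 17; 52 = 2 × 26 — all composite.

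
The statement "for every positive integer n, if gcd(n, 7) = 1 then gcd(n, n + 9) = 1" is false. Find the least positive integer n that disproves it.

n = 3

n = 1: gcd(1, 10) = 1.
n = 2: gcd(2, 11) = 1.
n = 3: gcd(3, 12) = 3.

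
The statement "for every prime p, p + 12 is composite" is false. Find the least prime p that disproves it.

Check each prime p in order until p + 12 is prime.
p = 2: p + 12 = 14 = 2 × 7, composite.
p = 3: p + 12 = 15 = 3 × 5, composite.
p = 5: p + 12 = 17, prime — not composite.

p = 5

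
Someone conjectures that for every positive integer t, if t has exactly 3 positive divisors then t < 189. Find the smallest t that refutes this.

We need the least positive integer t for which t has exactly 3 positive divisors but the claim fails.
For t = 4, 9, 25, 49, 121, 169 the conclusion holds.
t = 289: τ(289) = 3; 289 ≥ 189.
So t = 289 is the smallest counterexample.

t = 289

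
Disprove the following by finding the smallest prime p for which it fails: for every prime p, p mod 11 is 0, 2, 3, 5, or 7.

We need the least prime p for which the claim fails.
p = 2: 2 mod 11 = 2.
p = 3: 3 mod 11 = 3.
p = 5: 5 mod 11 = 5.
p = 7: 7 mod 11 = 7.
p = 11: 11 mod 11 = 0.
p = 13: 13 mod 11 = 2.
p = 17: 17 mod 11 = 6 — not in {0, 2, 3, 5, 7}.
Thus p = 17 disproves the claim, and no smaller p works.

p = 17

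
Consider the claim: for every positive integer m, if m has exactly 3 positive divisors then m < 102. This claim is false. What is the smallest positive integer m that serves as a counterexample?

m = 121

Check each positive integer m in order until m has exactly 3 positive divisors but the claim fails.
m = 4: τ(4) = 3; 4 < 102.
m = 9: τ(9) = 3; 9 < 102.
m = 25: τ(25) = 3; 25 < 102.
m = 49: τ(49) = 3; 49 < 102.
m = 121: τ(121) = 3; 121 ≥ 102.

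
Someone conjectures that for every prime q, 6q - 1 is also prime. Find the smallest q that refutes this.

q = 11

For q = 2, 3, 5, 7 the conclusion holds.
q = 11: 6q - 1 = 65 = 5 × 13, not prime.
So q = 11 is the smallest counterexample.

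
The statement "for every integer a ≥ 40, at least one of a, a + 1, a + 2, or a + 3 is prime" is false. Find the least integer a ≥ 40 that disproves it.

a = 48

A counterexample is any integer a ≥ 40 such that a, a + 1, a + 2, a + 3 are all composite; we check each in order.
For a = 40, 41, 42, 43, 44, 45, 46, 47 the conclusion holds.
a = 48: 48 = 2 × 24; 49 = 7 × 7; 50 = 2 × 25; 51 = 3 × 17 — all composite.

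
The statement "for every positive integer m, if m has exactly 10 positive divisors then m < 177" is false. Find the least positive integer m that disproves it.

We need the least positive integer m for which m has exactly 10 positive divisors but the claim fails.
The first 5 eligible values, up to m = 176, all satisfy the conclusion.
m = 208: τ(208) = 10; 208 ≥ 177.

m = 208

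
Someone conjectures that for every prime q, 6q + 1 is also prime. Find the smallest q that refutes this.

q = 19

We need the least prime q for which 6q + 1 is not prime.
The first 7 eligible values, up to q = 17, all satisfy the conclusion.
q = 19: 6q + 1 = 115 = 5 × 23, not prime.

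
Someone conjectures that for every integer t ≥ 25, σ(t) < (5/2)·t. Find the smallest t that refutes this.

Check each integer t ≥ 25 in order until the claim fails.
For t = 25, 26, 27, 28, …, 33, 34, 35 the conclusion holds.
t = 36: σ(36) = 91; 91 ≥ 90.
So t = 36 is the smallest counterexample.

t = 36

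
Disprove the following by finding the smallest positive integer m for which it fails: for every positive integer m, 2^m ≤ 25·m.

We need the least positive integer m for which 2^m > 25·m.
The first 7 eligible values, up to m = 7, all satisfy the conclusion.
m = 8: 2^m = 256 and 25·m = 200, so 256 > 200.

m = 8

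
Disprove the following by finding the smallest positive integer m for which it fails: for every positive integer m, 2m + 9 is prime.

We need the least positive integer m for which 2m + 9 is not prime.
m = 1: 2m + 9 = 11, prime.
m = 2: 2m + 9 = 13, prime.
m = 3: 2m + 9 = 15 = 3 × 5, composite.
So m = 3 is the smallest counterexample.

m = 3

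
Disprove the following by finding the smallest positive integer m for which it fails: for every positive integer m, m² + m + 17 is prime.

We need the least positive integer m for which m² + m + 17 is not prime.
The first 15 eligible values, up to m = 15, all satisfy the conclusion.
m = 16: m² + m + 17 = 289 = 17 × 17, composite.
Hence m = 16 is a counterexample.

m = 16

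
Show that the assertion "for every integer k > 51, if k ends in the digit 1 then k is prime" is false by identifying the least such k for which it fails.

Check each integer k > 51 in order until k ends in the digit 1 but k is not prime.
For k = 61, 71 the conclusion holds.
k = 81: 81 ends in 1; 81 = 3 × 27, composite.

k = 81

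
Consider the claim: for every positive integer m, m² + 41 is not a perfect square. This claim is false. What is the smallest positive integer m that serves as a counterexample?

m = 20

For m = 1, 2, 3, 4, …, 17, 18, 19 the conclusion holds.
m = 20: 20² + 41 = 441 = 21², a perfect square.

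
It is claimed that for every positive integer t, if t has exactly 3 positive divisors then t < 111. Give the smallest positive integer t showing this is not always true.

We need the least positive integer t for which t has exactly 3 positive divisors but the claim fails.
For t = 4, 9, 25, 49 the conclusion holds.
t = 121: τ(121) = 3; 121 ≥ 111.

t = 121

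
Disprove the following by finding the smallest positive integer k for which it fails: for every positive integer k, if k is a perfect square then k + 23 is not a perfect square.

k = 121

A counterexample is any positive integer k such that k is a perfect square but k + 23 is a perfect square; we check each in order.
For k = 1, 4, 9, 16, 25, 36, 49, 64, 81, 100 the conclusion holds.
k = 121: 121 = 11² and 121 + 23 = 144 = 12².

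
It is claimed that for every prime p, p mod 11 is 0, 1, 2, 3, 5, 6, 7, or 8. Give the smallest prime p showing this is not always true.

Check each prime p in order until the claim fails.
For p = 2, 3, 5, 7, 11, 13, 17, 19, 23, 29 the conclusion holds.
p = 31: 31 mod 11 = 9 — not in {0, 1, 2, 3, 5, 6, 7, 8}.

p = 31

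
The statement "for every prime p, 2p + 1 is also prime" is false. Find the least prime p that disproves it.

p = 7

Check each prime p in order until 2p + 1 is not prime.
For p = 2, 3, 5 the conclusion holds.
p = 7: 2p + 1 = 15 = 3 × 5, not prime.
So p = 7 is the smallest counterexample.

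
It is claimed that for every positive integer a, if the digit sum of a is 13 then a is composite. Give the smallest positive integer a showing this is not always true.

a = 67

For a = 49, 58 the conclusion holds.
a = 67: digit sum 13; 67 is prime, not composite.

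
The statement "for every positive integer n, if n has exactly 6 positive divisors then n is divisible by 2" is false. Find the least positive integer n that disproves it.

A counterexample is any positive integer n such that n has exactly 6 positive divisors but n is not divisible by 2; we check each in order.
The first 6 eligible values, up to n = 44, all satisfy the conclusion.
n = 45: τ(45) = 6; 45 mod 2 = 1.

n = 45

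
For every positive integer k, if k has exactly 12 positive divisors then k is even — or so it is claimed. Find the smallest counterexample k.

For k = 60, 72, 84, 90, …, 294, 306, 308 the conclusion holds.
k = 315: divisors of 315: 12 divisors; 315 is odd.
Thus k = 315 disproves the claim, and no smaller k works.

k = 315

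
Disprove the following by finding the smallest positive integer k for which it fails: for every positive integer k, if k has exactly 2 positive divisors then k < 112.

For k = 2, 3, 5, 7, …, 103, 107, 109 the conclusion holds.
k = 113: τ(113) = 2; 113 ≥ 112.
Hence k = 113 is a counterexample.

k = 113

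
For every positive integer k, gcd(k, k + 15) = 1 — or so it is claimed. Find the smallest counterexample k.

Check each positive integer k in order until gcd(k, k + 15) > 1.
k = 1: gcd(1, 16) = 1.
k = 2: gcd(2, 17) = 1.
k = 3: gcd(3, 18) = 3.
So k = 3 is the smallest counterexample.

k = 3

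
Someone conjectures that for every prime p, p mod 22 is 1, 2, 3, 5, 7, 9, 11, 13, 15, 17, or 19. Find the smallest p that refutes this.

A counterexample is any prime p such that the claim fails; we check each in order.
For p = 2, 3, 5, 7, …, 31, 37, 41 the conclusion holds.
p = 43: 43 mod 22 = 21 — not in {1, 2, 3, 5, 7, 9, 11, 13, 15, 17, 19}.

p = 43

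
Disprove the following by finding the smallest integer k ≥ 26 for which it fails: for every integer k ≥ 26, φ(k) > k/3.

k = 30

For k = 26, 27, 28, 29 the conclusion holds.
k = 30: φ(30) = 8 and 30/3 = 10, so φ(30) ≤ 30/3.
So k = 30 is the smallest counterexample.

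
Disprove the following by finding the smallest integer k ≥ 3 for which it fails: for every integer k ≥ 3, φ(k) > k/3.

k = 6

A counterexample is any integer k ≥ 3 such that the claim fails; we check each in order.
For k = 3, 4, 5 the conclusion holds.
k = 6: φ(6) = 2 and 6/3 = 2, so φ(6) ≤ 6/3.
Hence k = 6 is a counterexample.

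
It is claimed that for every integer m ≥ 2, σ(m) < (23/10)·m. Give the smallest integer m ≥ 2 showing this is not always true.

We need the least integer m ≥ 2 for which the claim fails.
The first 10 eligible values, up to m = 11, all satisfy the conclusion.
m = 12: σ(12) = 28; 28 ≥ 138/5.
So m = 12 is the smallest counterexample.

m = 12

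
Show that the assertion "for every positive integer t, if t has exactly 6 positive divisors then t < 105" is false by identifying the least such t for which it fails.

For t = 12, 18, 20, 28, …, 92, 98, 99 the conclusion holds.
t = 116: τ(116) = 6; 116 ≥ 105.

t = 116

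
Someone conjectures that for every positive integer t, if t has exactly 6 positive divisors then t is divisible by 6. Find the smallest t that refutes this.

A counterexample is any positive integer t such that t has exactly 6 positive divisors but t is not divisible by 6; we check each in order.
For t = 12, 18 the conclusion holds.
t = 20: τ(20) = 6; 20 mod 6 = 2.

t = 20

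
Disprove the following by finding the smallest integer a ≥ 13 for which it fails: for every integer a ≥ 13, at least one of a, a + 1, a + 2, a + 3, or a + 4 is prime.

a = 24

Check each integer a ≥ 13 in order until a, a + 1, a + 2, a + 3, a + 4 are all composite.
The first 11 eligible values, up to a = 23, all satisfy the conclusion.
a = 24: 24 = 2 × 12; 25 = 5 × 5; 26 = 2 × 13; 27 = 3 × 9; 28 = 2 × 14 — all composite.
Hence a = 24 is a counterexample.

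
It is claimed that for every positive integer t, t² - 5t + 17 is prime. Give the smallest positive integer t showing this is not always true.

For t = 1, 2, 3, 4, …, 10, 11, 12 the conclusion holds.
t = 13: t² - 5t + 17 = 121 = 11 × 11, composite.

t = 13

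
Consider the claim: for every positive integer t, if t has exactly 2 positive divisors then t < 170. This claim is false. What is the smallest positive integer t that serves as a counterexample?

We need the least positive integer t for which t has exactly 2 positive divisors but the claim fails.
The first 39 eligible values, up to t = 167, all satisfy the conclusion.
t = 173: τ(173) = 2; 173 ≥ 170.
Hence t = 173 is a counterexample.

t = 173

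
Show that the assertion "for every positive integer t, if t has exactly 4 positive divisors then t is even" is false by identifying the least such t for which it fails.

A counterexample is any positive integer t such that t has exactly 4 positive divisors but t is odd; we check each in order.
For t = 6, 8, 10, 14 the conclusion holds.
t = 15: divisors of 15: 1, 3, 5, 15; 15 is odd.
So t = 15 is the smallest counterexample.

t = 15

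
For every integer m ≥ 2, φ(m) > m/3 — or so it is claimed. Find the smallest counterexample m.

m = 6

Check each integer m ≥ 2 in order until the claim fails.
m = 2: φ(2) = 1 and 2/3 = 2/3, so φ(2) > 2/3.
m = 3: φ(3) = 2 and 3/3 = 1, so φ(3) > 3/3.
m = 4: φ(4) = 2 and 4/3 = 4/3, so φ(4) > 4/3.
m = 5: φ(5) = 4 and 5/3 = 5/3, so φ(5) > 5/3.
m = 6: φ(6) = 2 and 6/3 = 2, so φ(6) ≤ 6/3.
Thus m = 6 disproves the claim, and no smaller m works.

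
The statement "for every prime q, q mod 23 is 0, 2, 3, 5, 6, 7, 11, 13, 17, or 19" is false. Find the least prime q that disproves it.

We need the least prime q for which the claim fails.
For q = 2, 3, 5, 7, 11, 13, 17, 19, 23, 29 the conclusion holds.
q = 31: 31 mod 23 = 8 — not in {0, 2, 3, 5, 6, 7, 11, 13, 17, 19}.
So q = 31 is the smallest counterexample.

q = 31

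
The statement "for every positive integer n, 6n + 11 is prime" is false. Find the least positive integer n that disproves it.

n = 4

n = 1: 6n + 11 = 17, prime.
n = 2: 6n + 11 = 23, prime.
n = 3: 6n + 11 = 29, prime.
n = 4: 6n + 11 = 35 = 5 × 7, composite.
Hence n = 4 is a counterexample.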